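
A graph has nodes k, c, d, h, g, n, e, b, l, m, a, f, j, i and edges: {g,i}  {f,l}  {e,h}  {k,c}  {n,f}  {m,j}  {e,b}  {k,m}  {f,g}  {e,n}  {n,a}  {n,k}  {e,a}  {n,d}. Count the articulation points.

6

Removing e increases the component count from 1 to 3, so e is a cut vertex.
Removing f increases the component count from 1 to 3, so f is a cut vertex.
Removing g increases the component count from 1 to 2, so g is a cut vertex.
Likewise k, m, n are cut vertices.
By contrast removing l leaves 1 component; it is not a cut vertex. No other vertex is a cut vertex either.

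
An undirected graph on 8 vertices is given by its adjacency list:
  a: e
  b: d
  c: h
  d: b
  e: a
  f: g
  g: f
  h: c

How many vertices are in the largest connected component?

2

Starting from a we can reach a, e. That is one component of size 2.
Starting from f we can reach f, g. That is one component of size 2.
Starting from c we can reach c, h. That is one component of size 2.
Starting from b we can reach b, d. That is one component of size 2.
The largest has 2 vertices.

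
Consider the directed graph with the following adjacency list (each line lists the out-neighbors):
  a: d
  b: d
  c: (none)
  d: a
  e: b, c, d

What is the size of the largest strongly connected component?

2

{a, d} are all mutually reachable — one SCC of size 2.
{e} is an SCC by itself.
{b} is an SCC by itself.
{c} is an SCC by itself.
The largest has 2 vertices.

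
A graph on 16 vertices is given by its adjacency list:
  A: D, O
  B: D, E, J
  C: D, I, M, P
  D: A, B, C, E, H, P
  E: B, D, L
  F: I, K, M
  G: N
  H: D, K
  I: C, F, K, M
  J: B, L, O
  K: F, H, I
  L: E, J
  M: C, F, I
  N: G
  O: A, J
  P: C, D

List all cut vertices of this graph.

Removing D increases the component count from 2 to 3, so D is a cut vertex.
By contrast removing K leaves 2 components; it is not a cut vertex. No other vertex is a cut vertex either.

D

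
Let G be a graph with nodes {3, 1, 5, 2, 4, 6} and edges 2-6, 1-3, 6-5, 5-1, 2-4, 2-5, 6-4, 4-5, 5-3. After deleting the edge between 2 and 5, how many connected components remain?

2 and 5 are still connected via 2-6-5, so the component count stays at 1.

1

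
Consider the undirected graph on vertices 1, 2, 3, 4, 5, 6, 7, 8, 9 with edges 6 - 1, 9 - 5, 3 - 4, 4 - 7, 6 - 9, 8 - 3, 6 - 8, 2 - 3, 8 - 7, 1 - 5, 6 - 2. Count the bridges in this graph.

0

The edges on the cycle 6-2-3-4-7-8-6 are not bridges since each lies on that cycle.
Every edge lies on some cycle, so there are no bridges.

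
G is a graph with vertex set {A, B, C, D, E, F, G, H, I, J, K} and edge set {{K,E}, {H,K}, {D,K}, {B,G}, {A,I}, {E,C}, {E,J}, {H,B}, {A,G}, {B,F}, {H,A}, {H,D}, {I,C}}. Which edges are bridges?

B-F, E-J

The edges on the cycle H-D-K-H are not bridges since each lies on that cycle.
But removing B—F disconnects B from F; removing E—J disconnects E from J — these are bridges.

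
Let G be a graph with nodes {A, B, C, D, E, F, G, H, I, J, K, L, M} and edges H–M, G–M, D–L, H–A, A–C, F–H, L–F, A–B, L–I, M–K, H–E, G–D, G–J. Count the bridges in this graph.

The edges on the cycle G-D-L-F-H-M-G are not bridges since each lies on that cycle.
But removing H–A disconnects H from A; removing K–M disconnects K from M; removing C–A disconnects C from A; removing I–L disconnects I from L — these are bridges.
In total 7 edges are bridges.

7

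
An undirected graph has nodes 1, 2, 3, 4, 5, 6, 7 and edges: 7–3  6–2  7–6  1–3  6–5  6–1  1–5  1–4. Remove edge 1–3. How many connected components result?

1

1 and 3 are still connected via 1-6-7-3, so the component count stays at 1.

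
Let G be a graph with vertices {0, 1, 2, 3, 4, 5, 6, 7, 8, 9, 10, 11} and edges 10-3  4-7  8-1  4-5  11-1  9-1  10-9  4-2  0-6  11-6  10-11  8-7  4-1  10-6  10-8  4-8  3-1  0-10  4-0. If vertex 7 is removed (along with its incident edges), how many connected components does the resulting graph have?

1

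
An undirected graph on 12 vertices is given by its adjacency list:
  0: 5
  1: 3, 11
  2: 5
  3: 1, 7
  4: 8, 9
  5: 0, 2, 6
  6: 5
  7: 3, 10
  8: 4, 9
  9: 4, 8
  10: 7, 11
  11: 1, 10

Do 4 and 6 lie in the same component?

No

The component containing 4 is {4, 8, 9}, and 6 is not in it.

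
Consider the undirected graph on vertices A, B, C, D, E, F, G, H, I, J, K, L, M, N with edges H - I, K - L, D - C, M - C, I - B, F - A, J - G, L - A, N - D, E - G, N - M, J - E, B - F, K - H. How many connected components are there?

3

Starting from E we can reach E, G, J. That is one component of size 3.
Starting from C we can reach C, D, M, N. That is one component of size 4.
Starting from A we can reach A, B, F, H, I, K, L. That is one component of size 7.
Total: 3 components.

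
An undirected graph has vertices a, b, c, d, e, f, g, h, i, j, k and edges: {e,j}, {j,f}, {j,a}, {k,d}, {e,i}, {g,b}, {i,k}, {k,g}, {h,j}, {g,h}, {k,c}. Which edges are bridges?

a-j, b-g, c-k, d-k, f-j

The edges on the cycle e-i-k-g-h-j-e are not bridges since each lies on that cycle.
But removing k - c disconnects k from c; removing b - g disconnects b from g; removing j - f disconnects j from f; removing a - j disconnects a from j — these are bridges.
In total 5 edges are bridges.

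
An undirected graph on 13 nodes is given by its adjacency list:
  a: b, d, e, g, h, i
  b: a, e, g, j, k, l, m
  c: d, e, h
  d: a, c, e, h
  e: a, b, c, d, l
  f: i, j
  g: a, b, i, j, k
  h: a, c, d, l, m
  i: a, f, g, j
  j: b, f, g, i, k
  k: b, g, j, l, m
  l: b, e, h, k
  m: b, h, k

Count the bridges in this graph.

0

The edges on the cycle b-m-k-b are not bridges since each lies on that cycle.
Every edge lies on some cycle, so there are no bridges.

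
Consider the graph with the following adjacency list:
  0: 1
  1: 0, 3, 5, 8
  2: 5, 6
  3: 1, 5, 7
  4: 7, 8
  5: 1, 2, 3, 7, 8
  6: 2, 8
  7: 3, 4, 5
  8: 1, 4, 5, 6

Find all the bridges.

0-1

The edges on the cycle 1-8-6-2-5-1 are not bridges since each lies on that cycle.
But removing 0-1 disconnects 0 from 1 — this is a bridge.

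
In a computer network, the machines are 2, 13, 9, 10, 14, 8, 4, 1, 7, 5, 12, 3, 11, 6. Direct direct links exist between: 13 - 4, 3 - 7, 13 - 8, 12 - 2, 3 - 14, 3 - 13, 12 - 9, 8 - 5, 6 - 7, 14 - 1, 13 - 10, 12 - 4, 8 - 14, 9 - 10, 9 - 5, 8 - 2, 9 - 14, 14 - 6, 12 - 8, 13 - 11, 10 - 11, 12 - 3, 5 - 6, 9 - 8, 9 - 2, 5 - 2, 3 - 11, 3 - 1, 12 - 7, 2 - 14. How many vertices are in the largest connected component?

14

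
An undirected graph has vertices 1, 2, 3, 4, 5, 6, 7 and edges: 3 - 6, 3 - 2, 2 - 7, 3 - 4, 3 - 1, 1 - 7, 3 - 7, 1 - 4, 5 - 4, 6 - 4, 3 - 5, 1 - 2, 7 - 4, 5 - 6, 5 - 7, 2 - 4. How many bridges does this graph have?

The edges on the cycle 3-5-7-1-3 are not bridges since each lies on that cycle.
Every edge lies on some cycle, so there are no bridges.

0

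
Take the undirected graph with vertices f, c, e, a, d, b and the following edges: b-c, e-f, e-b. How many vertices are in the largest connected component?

4

a is isolated — a component by itself.
d is isolated — a component by itself.
Starting from b we can reach b, c, e, f. That is one component of size 4.
The largest has 4 vertices.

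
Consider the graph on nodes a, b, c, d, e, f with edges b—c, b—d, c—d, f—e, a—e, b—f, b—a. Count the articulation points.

1

Removing b increases the component count from 1 to 2, so b is a cut vertex.
By contrast removing d leaves 1 component; it is not a cut vertex. No other vertex is a cut vertex either.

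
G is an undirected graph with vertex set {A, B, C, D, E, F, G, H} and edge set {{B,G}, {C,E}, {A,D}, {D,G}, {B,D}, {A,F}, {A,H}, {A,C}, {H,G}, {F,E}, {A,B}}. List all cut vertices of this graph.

Removing A increases the component count from 1 to 2, so A is a cut vertex.
By contrast removing B leaves 1 component; it is not a cut vertex. No other vertex is a cut vertex either.

A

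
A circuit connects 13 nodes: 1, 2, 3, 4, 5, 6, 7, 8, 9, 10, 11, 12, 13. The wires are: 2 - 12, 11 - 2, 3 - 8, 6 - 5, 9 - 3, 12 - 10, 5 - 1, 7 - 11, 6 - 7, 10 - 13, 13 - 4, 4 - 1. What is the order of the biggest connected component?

10

Starting from 3 we can reach 3, 8, 9. That is one component of size 3.
Starting from 1 we can reach 1, 2, 4, 5, 6, 7, 10, 11, 12, 13. That is one component of size 10.
The largest has 10 vertices.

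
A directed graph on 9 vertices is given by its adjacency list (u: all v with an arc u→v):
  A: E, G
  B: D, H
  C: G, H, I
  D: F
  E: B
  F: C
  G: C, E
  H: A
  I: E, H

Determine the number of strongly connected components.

1

{A, B, C, D, E, F, G, H, I} are all mutually reachable — one SCC of size 9.
That gives 1 strongly connected component.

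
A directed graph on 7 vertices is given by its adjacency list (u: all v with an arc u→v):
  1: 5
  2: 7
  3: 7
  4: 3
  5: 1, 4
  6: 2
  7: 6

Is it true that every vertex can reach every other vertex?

No

There is no directed path from 2 to 5, so the graph is not strongly connected.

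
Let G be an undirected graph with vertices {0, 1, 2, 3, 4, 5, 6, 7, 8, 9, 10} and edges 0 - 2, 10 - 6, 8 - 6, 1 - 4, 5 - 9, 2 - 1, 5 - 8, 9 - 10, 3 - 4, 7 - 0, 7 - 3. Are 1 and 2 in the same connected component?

Yes

From 1 we can reach 0, 1, 2, 3, 4, 7, which includes 2.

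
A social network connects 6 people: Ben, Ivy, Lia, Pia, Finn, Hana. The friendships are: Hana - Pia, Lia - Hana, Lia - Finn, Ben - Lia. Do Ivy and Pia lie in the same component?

The component containing Ivy is {Ivy}, and Pia is not in it.

No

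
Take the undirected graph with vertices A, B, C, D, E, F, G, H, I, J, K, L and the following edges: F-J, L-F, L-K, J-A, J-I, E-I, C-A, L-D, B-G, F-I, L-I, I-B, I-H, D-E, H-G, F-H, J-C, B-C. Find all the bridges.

K-L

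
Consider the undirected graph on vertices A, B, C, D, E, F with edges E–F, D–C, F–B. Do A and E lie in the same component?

No

The component containing A is {A}, and E is not in it.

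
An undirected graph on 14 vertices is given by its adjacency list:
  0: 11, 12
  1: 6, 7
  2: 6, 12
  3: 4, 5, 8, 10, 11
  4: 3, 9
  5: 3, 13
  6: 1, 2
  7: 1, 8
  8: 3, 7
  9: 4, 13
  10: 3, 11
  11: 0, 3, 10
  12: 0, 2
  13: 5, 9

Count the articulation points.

1

Removing 3 increases the component count from 1 to 2, so 3 is a cut vertex.
By contrast removing 4 leaves 1 component; it is not a cut vertex. No other vertex is a cut vertex either.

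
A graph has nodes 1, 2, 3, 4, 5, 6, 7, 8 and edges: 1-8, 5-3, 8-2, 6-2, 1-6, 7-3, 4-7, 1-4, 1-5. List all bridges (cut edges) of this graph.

The edges on the cycle 1-4-7-3-5-1 are not bridges since each lies on that cycle.
Every edge lies on some cycle, so there are no bridges.

none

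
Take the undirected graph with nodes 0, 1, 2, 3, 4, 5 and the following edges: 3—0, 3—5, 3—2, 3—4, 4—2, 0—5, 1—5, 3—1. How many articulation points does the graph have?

1

Removing 3 increases the component count from 1 to 2, so 3 is a cut vertex.
By contrast removing 5 leaves 1 component; it is not a cut vertex. No other vertex is a cut vertex either.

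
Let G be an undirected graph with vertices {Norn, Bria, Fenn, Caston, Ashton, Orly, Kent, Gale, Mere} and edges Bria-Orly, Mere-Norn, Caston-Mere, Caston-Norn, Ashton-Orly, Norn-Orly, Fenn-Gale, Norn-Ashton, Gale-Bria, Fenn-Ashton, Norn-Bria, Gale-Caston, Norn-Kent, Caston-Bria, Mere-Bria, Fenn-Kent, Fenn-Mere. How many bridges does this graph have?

0

The edges on the cycle Fenn-Gale-Caston-Mere-Norn-Kent-Fenn are not bridges since each lies on that cycle.
Every edge lies on some cycle, so there are no bridges.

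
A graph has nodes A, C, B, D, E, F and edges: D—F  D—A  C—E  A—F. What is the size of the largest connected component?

B is isolated — a component by itself.
Starting from C we can reach C, E. That is one component of size 2.
Starting from A we can reach A, D, F. That is one component of size 3.
The largest has 3 vertices.

3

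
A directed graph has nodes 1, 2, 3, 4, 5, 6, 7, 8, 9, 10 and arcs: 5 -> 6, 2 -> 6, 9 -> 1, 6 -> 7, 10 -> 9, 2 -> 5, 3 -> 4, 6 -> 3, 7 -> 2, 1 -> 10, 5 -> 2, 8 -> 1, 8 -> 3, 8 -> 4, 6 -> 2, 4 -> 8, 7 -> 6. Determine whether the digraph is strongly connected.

There is no directed path from 1 to 7, so the graph is not strongly connected.

No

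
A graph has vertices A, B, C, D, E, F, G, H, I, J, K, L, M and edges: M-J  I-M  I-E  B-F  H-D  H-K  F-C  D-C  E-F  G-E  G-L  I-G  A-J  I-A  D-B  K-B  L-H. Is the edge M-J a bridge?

No

After removing M-J, the path M-I-A-J still connects them, so the edge is not a bridge.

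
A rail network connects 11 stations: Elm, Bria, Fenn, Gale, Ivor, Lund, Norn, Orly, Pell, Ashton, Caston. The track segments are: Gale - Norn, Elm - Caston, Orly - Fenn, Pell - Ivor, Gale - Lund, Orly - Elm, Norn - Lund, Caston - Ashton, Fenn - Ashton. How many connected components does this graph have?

Bria is isolated — a component by itself.
Starting from Ivor we can reach Ivor, Pell. That is one component of size 2.
Starting from Gale we can reach Gale, Lund, Norn. That is one component of size 3.
Starting from Elm we can reach Elm, Fenn, Orly, Ashton, Caston. That is one component of size 5.
Total: 4 components.

4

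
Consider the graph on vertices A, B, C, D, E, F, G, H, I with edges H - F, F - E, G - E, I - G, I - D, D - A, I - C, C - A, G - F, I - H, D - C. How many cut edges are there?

The edges on the cycle I-D-A-C-I are not bridges since each lies on that cycle.
Every edge lies on some cycle, so there are no bridges.

0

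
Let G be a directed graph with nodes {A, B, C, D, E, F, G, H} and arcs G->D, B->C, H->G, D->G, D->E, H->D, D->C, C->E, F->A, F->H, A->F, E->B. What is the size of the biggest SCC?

{B, C, E} are all mutually reachable — one SCC of size 3.
{D, G} are all mutually reachable — one SCC of size 2.
{A, F} are all mutually reachable — one SCC of size 2.
{H} is an SCC by itself.
The largest has 3 vertices.

3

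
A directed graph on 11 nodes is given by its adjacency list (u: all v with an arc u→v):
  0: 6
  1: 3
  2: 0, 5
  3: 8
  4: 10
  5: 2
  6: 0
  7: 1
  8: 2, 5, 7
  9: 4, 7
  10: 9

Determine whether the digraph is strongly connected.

No

There is no directed path from 1 to 9, so the graph is not strongly connected.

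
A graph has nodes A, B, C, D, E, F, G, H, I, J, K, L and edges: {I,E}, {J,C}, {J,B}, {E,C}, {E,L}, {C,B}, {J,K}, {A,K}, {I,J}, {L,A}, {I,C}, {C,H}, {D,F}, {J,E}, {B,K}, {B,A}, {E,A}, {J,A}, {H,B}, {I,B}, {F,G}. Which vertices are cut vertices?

Removing F increases the component count from 2 to 3, so F is a cut vertex.
By contrast removing J leaves 2 components; it is not a cut vertex. No other vertex is a cut vertex either.

F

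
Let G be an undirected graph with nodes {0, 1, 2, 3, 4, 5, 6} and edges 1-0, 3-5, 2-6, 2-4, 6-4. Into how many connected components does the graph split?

3

Starting from 3 we can reach 3, 5. That is one component of size 2.
Starting from 0 we can reach 0, 1. That is one component of size 2.
Starting from 2 we can reach 2, 4, 6. That is one component of size 3.
Total: 3 components.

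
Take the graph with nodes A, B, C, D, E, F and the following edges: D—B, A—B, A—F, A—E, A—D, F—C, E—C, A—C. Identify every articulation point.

A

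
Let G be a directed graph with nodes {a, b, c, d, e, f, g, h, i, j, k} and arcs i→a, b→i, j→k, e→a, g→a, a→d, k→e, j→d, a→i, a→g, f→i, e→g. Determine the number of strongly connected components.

9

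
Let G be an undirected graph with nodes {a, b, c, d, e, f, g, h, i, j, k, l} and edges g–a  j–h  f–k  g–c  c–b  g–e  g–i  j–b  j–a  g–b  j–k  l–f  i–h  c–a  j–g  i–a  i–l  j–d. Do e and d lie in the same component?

Yes

From e we can reach a, b, c, d, e, f, g, h, i, j, k, l, which includes d.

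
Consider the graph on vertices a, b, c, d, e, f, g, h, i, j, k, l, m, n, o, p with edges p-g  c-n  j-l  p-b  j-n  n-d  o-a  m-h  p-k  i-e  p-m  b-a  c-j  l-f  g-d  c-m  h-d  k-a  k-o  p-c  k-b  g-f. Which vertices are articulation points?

Removing p increases the component count from 2 to 3, so p is a cut vertex.
By contrast removing m leaves 2 components; it is not a cut vertex. No other vertex is a cut vertex either.

p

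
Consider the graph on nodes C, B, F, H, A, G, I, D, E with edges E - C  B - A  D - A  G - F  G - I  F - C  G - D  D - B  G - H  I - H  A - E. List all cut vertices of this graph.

G

Removing G increases the component count from 1 to 2, so G is a cut vertex.
By contrast removing F leaves 1 component; it is not a cut vertex. No other vertex is a cut vertex either.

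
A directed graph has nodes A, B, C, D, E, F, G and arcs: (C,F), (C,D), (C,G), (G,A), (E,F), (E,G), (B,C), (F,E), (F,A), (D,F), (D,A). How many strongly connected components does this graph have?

{E, F} are all mutually reachable — one SCC of size 2.
{G} is an SCC by itself.
{A} is an SCC by itself.
{D} is an SCC by itself.
{C} is an SCC by itself.
(and 1 more singleton SCC)
That gives 6 strongly connected components.

6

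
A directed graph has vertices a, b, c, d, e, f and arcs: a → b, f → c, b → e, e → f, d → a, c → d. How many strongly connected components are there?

{a, b, c, d, e, f} are all mutually reachable — one SCC of size 6.
That gives 1 strongly connected component.

1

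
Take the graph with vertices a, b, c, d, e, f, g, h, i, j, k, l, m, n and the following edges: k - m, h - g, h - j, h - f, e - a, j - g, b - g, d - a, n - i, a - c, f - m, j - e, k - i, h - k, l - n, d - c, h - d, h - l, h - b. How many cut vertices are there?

Removing h increases the component count from 1 to 2, so h is a cut vertex.
By contrast removing d leaves 1 component; it is not a cut vertex. No other vertex is a cut vertex either.

1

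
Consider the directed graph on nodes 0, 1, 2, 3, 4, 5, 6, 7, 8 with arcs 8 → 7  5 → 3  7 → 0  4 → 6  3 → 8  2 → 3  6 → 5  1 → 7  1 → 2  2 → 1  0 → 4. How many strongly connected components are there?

{0, 3, 4, 5, 6, 7, 8} are all mutually reachable — one SCC of size 7.
{1, 2} are all mutually reachable — one SCC of size 2.
That gives 2 strongly connected components.

2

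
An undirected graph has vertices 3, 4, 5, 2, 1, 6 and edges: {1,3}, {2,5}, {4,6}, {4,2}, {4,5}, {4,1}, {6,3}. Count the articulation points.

1

Removing 4 increases the component count from 1 to 2, so 4 is a cut vertex.
By contrast removing 2 leaves 1 component; it is not a cut vertex. No other vertex is a cut vertex either.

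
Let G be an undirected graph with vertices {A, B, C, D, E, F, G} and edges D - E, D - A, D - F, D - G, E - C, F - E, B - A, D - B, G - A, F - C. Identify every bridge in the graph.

none

The edges on the cycle D-G-A-D are not bridges since each lies on that cycle.
Every edge lies on some cycle, so there are no bridges.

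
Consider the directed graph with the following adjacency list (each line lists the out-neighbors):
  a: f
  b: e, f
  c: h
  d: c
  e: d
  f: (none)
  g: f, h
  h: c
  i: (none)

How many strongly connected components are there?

{c, h} are all mutually reachable — one SCC of size 2.
{d} is an SCC by itself.
{g} is an SCC by itself.
{f} is an SCC by itself.
{b} is an SCC by itself.
(and 3 more singleton SCCs)
That gives 8 strongly connected components.

8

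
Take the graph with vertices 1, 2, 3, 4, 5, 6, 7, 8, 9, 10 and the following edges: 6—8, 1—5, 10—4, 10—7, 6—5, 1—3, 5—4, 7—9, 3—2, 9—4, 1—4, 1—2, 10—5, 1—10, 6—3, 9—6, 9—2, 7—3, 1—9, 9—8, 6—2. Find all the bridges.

The edges on the cycle 9-6-8-9 are not bridges since each lies on that cycle.
Every edge lies on some cycle, so there are no bridges.

none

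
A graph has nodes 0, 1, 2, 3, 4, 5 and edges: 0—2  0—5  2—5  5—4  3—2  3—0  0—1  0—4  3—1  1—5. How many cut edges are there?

The edges on the cycle 0-2-5-1-0 are not bridges since each lies on that cycle.
Every edge lies on some cycle, so there are no bridges.

0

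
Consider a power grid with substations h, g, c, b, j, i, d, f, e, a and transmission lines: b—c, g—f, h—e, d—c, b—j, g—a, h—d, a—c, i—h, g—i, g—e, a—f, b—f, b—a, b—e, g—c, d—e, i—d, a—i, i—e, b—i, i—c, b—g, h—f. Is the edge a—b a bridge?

After removing a—b, the path a-g-b still connects them, so the edge is not a bridge.

No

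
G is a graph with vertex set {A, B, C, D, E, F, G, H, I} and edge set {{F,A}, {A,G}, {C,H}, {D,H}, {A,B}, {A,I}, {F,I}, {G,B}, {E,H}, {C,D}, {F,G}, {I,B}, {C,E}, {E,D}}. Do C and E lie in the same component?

From C we can reach C, D, E, H, which includes E.

Yes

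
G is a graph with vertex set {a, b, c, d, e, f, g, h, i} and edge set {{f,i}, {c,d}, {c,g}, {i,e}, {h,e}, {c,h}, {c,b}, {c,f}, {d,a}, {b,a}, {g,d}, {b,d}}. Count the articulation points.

1

Removing c increases the component count from 1 to 2, so c is a cut vertex.
By contrast removing d leaves 1 component; it is not a cut vertex. No other vertex is a cut vertex either.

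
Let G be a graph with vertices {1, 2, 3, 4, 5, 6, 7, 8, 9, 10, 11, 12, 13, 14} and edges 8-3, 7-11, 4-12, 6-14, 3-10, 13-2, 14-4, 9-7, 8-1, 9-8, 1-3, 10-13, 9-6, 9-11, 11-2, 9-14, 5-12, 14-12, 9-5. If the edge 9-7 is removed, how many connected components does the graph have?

9 and 7 are still connected via 9-11-7, so the component count stays at 1.

1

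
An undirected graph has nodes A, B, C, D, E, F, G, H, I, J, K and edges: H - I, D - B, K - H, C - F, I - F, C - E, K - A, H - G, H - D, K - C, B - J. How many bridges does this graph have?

The edges on the cycle K-C-F-I-H-K are not bridges since each lies on that cycle.
But removing H - G disconnects H from G; removing B - J disconnects B from J; removing E - C disconnects E from C; removing A - K disconnects A from K — these are bridges.
In total 6 edges are bridges.

6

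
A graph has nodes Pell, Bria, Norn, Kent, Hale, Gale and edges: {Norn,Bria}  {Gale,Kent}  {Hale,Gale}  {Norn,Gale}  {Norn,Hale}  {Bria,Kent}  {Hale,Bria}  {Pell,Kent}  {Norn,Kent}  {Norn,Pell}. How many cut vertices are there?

0

Removing Kent, for instance, still leaves 1 component. No single vertex removal increases the component count — the graph has no articulation points.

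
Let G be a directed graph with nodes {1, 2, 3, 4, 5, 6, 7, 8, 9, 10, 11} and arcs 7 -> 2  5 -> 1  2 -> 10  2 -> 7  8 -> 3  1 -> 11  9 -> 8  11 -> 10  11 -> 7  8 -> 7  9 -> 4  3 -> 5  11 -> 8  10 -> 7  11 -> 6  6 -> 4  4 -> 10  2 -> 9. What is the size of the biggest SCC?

{1, 2, 3, 4, 5, 6, 7, 8, 9, 10, 11} are all mutually reachable — one SCC of size 11.
The largest has 11 vertices.

11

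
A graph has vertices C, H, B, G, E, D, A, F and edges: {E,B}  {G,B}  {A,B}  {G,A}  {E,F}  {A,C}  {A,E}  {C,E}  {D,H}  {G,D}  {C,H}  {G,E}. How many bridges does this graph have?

The edges on the cycle G-A-C-E-G are not bridges since each lies on that cycle.
But removing E—F disconnects E from F — this is a bridge.

1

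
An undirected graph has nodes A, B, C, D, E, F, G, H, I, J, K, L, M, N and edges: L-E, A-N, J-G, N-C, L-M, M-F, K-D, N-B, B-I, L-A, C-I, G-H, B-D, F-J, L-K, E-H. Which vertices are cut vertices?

L

Removing L increases the component count from 1 to 2, so L is a cut vertex.
By contrast removing K leaves 1 component; it is not a cut vertex. No other vertex is a cut vertex either.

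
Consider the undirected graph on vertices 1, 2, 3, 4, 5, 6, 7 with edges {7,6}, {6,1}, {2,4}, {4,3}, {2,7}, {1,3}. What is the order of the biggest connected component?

5 is isolated — a component by itself.
Starting from 1 we can reach 1, 2, 3, 4, 6, 7. That is one component of size 6.
The largest has 6 vertices.

6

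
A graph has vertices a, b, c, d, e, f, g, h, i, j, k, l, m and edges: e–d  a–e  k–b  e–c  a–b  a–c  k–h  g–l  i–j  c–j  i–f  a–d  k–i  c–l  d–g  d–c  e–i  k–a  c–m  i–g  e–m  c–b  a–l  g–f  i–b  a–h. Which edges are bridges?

The edges on the cycle a-e-i-f-g-d-a are not bridges since each lies on that cycle.
Every edge lies on some cycle, so there are no bridges.

none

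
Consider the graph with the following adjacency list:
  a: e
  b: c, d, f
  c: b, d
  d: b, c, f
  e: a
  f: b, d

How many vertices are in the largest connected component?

4

Starting from a we can reach a, e. That is one component of size 2.
Starting from b we can reach b, c, d, f. That is one component of size 4.
The largest has 4 vertices.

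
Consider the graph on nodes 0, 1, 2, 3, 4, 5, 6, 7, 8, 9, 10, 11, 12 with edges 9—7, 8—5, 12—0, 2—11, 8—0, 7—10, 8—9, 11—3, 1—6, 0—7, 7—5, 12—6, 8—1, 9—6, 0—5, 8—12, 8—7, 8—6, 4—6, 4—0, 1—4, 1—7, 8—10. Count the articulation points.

1

Removing 11 increases the component count from 2 to 3, so 11 is a cut vertex.
By contrast removing 6 leaves 2 components; it is not a cut vertex. No other vertex is a cut vertex either.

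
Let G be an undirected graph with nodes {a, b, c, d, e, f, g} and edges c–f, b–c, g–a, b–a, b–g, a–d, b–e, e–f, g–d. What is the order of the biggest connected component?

7

Starting from a we can reach a, b, c, d, e, f, g. That is one component of size 7.
The largest has 7 vertices.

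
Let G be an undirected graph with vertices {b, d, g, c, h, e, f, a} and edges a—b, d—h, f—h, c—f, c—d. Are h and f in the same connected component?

From h we can reach c, d, f, h, which includes f.

Yes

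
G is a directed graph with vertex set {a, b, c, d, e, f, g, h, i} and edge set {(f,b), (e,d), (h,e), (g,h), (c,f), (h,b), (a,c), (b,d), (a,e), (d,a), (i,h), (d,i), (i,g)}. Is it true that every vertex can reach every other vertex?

Yes

From d we can reach every vertex (a, b, c, d, e, f, g, h, i), and every vertex can reach d (a, b, c, d, e, f, g, h, i). So the whole graph is one strongly connected component.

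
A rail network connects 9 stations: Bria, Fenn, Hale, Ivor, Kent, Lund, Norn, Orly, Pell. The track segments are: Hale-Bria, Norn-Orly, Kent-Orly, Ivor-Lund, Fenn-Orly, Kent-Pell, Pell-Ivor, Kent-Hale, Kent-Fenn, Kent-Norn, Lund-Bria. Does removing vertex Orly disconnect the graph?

No

Deleting Orly leaves 1 component (was 1) (its neighbors Fenn, Kent, Norn remain connected to each other), so Orly is not a cut vertex.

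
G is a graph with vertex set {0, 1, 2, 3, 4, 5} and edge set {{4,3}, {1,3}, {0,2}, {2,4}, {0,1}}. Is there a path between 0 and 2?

From 0 we can reach 0, 1, 2, 3, 4, which includes 2.

Yes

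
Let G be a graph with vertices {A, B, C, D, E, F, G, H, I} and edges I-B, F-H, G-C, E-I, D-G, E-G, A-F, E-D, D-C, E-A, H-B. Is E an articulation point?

Yes

Deleting E raises the number of components from 1 to 2, so E is a cut vertex.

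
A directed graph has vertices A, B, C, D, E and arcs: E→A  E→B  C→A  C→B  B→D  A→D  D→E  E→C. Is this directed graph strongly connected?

Yes

From B we can reach every vertex (A, B, C, D, E), and every vertex can reach B (A, B, C, D, E). So the whole graph is one strongly connected component.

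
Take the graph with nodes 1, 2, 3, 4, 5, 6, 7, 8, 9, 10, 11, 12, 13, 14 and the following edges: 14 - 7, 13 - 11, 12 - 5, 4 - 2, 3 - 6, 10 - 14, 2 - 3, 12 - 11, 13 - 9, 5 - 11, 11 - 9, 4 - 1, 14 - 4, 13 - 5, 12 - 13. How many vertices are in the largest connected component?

8 is isolated — a component by itself.
Starting from 5 we can reach 5, 9, 11, 12, 13. That is one component of size 5.
Starting from 1 we can reach 1, 2, 3, 4, 6, 7, 10, 14. That is one component of size 8.
The largest has 8 vertices.

8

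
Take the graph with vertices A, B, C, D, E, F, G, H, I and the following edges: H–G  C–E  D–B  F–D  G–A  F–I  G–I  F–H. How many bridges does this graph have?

The edges on the cycle F-H-G-I-F are not bridges since each lies on that cycle.
But removing D–B disconnects D from B; removing E–C disconnects E from C; removing F–D disconnects F from D; removing G–A disconnects G from A — these are bridges.
That makes 4 bridges.

4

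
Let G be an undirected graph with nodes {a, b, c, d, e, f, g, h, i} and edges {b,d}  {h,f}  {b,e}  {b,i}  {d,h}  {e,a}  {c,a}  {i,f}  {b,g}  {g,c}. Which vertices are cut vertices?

Removing b increases the component count from 1 to 2, so b is a cut vertex.
By contrast removing c leaves 1 component; it is not a cut vertex. No other vertex is a cut vertex either.

b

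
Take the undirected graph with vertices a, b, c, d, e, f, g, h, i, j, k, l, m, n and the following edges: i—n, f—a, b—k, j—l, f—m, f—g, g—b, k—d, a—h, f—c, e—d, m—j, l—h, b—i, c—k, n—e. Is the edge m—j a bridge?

No

After removing m—j, the path m-f-a-h-l-j still connects them, so the edge is not a bridge.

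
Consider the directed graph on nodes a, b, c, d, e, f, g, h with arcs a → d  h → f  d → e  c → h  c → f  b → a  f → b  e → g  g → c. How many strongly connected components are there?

{a, b, c, d, e, f, g, h} are all mutually reachable — one SCC of size 8.
That gives 1 strongly connected component.

1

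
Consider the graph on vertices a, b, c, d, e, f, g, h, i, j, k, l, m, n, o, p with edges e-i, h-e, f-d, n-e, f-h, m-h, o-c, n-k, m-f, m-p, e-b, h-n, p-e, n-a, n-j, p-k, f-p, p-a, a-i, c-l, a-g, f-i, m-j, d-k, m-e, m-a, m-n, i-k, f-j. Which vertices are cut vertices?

Removing a increases the component count from 2 to 3, so a is a cut vertex.
Removing c increases the component count from 2 to 3, so c is a cut vertex.
Removing e increases the component count from 2 to 3, so e is a cut vertex.
By contrast removing b leaves 2 components; it is not a cut vertex. No other vertex is a cut vertex either.

a, c, e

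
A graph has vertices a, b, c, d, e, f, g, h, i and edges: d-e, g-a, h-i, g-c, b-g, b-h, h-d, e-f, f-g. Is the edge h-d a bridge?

After removing h-d, the path h-b-g-f-e-d still connects them, so the edge is not a bridge.

No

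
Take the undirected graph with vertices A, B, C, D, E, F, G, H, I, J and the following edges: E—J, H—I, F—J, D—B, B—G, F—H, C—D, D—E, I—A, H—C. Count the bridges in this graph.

4

The edges on the cycle F-H-C-D-E-J-F are not bridges since each lies on that cycle.
But removing I—A disconnects I from A; removing B—G disconnects B from G; removing I—H disconnects I from H; removing D—B disconnects D from B — these are bridges.
That makes 4 bridges.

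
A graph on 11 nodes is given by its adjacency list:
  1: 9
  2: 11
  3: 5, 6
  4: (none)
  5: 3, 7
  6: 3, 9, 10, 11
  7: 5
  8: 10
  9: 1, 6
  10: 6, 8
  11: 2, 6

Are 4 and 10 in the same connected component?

No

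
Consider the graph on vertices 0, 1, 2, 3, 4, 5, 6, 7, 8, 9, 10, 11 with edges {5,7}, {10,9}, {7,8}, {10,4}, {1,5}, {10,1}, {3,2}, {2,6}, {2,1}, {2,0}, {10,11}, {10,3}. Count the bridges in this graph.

8

The edges on the cycle 10-3-2-1-10 are not bridges since each lies on that cycle.
But removing 5—1 disconnects 5 from 1; removing 5—7 disconnects 5 from 7; removing 10—9 disconnects 10 from 9; removing 8—7 disconnects 8 from 7 — these are bridges.
In total 8 edges are bridges.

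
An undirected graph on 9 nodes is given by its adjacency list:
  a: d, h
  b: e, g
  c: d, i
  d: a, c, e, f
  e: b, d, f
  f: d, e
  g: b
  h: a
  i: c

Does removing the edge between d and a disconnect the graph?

Removing d-a leaves no path between d and a: the component count goes from 1 to 2. So it is a bridge.

Yes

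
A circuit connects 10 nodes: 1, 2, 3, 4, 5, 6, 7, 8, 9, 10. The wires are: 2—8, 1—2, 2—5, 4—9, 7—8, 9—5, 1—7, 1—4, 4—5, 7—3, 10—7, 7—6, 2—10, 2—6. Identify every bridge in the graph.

The edges on the cycle 1-4-9-5-2-1 are not bridges since each lies on that cycle.
But removing 3—7 disconnects 3 from 7 — this is a bridge.

3-7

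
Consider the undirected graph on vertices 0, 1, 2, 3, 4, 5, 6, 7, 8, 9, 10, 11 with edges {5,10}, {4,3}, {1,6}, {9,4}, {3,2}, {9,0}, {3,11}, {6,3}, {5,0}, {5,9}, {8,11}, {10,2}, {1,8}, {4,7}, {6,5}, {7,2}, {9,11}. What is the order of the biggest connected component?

12

Starting from 0 we can reach 0, 1, 2, 3, 4, 5, 6, 7, 8, 9, 10, 11. That is one component of size 12.
The largest has 12 vertices.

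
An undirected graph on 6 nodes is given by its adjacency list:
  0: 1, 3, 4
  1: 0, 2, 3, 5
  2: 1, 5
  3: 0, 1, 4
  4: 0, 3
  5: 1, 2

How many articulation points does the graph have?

Removing 1 increases the component count from 1 to 2, so 1 is a cut vertex.
By contrast removing 2 leaves 1 component; it is not a cut vertex. No other vertex is a cut vertex either.

1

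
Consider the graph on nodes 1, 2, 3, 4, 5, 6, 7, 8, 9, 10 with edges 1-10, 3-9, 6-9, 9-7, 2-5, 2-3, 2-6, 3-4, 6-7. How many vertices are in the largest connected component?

8 is isolated — a component by itself.
Starting from 1 we can reach 1, 10. That is one component of size 2.
Starting from 2 we can reach 2, 3, 4, 5, 6, 7, 9. That is one component of size 7.
The largest has 7 vertices.

7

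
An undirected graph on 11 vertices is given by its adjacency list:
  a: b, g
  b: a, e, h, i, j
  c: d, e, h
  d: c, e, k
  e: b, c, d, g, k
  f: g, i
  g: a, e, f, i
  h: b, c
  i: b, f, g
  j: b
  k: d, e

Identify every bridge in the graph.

The edges on the cycle g-e-b-a-g are not bridges since each lies on that cycle.
But removing b-j disconnects b from j — this is a bridge.

b-j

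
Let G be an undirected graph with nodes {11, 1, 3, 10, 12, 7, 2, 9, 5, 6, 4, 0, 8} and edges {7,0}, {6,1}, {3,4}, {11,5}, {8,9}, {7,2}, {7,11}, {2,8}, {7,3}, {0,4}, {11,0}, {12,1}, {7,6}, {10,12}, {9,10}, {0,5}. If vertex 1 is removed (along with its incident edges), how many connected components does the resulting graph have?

With 1 gone, the remaining components are: {0, 2, 3, 4, 5, 6, 7, 8, 9, 10, 11, 12}.
That is 1 component.

1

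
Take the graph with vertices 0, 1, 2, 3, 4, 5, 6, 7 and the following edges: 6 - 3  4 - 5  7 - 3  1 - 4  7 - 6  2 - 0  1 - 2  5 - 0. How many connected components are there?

2

Starting from 3 we can reach 3, 6, 7. That is one component of size 3.
Starting from 0 we can reach 0, 1, 2, 4, 5. That is one component of size 5.
Total: 2 components.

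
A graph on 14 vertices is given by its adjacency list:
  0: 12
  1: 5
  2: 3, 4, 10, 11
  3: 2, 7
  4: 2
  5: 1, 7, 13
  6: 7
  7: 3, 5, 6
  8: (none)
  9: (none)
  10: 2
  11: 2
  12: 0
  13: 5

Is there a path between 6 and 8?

No

The component containing 6 is {1, 2, 3, 4, 5, 6, 7, 10, 11, 13}, and 8 is not in it.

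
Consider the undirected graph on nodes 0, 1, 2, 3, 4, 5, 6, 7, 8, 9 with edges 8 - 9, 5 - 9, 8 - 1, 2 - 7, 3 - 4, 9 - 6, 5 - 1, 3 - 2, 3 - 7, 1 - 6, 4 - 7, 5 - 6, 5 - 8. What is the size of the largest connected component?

0 is isolated — a component by itself.
Starting from 2 we can reach 2, 3, 4, 7. That is one component of size 4.
Starting from 1 we can reach 1, 5, 6, 8, 9. That is one component of size 5.
The largest has 5 vertices.

5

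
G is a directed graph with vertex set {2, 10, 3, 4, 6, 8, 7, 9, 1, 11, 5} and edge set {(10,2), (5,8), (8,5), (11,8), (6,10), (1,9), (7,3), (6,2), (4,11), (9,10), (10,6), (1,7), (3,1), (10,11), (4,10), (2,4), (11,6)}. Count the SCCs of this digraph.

4

{2, 4, 6, 10, 11} are all mutually reachable — one SCC of size 5.
{1, 3, 7} are all mutually reachable — one SCC of size 3.
{5, 8} are all mutually reachable — one SCC of size 2.
{9} is an SCC by itself.
That gives 4 strongly connected components.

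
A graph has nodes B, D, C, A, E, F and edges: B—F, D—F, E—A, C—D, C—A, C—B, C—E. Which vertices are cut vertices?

Removing C increases the component count from 1 to 2, so C is a cut vertex.
By contrast removing A leaves 1 component; it is not a cut vertex. No other vertex is a cut vertex either.

C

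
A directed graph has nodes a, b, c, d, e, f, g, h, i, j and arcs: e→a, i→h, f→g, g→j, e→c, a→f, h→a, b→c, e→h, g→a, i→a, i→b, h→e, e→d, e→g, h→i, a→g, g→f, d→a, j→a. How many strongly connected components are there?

5

{a, f, g, j} are all mutually reachable — one SCC of size 4.
{e, h, i} are all mutually reachable — one SCC of size 3.
{c} is an SCC by itself.
{b} is an SCC by itself.
{d} is an SCC by itself.
That gives 5 strongly connected components.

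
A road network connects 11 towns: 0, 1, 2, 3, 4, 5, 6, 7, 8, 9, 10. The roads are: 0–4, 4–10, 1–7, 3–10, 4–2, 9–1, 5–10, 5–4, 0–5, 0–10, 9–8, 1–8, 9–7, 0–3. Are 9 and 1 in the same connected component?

From 9 we can reach 1, 7, 8, 9, which includes 1.

Yes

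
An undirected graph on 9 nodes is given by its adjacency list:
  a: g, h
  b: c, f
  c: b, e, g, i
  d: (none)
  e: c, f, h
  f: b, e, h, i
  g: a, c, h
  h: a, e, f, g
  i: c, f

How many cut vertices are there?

Removing c, for instance, still leaves 2 components. No single vertex removal increases the component count — the graph has no articulation points.

0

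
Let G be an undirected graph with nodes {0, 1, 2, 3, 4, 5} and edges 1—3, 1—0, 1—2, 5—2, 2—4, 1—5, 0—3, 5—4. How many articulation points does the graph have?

1

Removing 1 increases the component count from 1 to 2, so 1 is a cut vertex.
By contrast removing 4 leaves 1 component; it is not a cut vertex. No other vertex is a cut vertex either.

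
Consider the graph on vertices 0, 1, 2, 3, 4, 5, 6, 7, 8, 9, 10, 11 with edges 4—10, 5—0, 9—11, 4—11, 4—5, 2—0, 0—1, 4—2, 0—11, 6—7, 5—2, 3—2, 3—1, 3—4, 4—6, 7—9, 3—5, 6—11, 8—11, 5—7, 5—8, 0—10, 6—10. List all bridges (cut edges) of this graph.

none

The edges on the cycle 3-4-6-7-5-3 are not bridges since each lies on that cycle.
Every edge lies on some cycle, so there are no bridges.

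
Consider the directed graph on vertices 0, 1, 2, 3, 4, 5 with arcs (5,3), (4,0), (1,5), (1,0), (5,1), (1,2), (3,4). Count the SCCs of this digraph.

5

{1, 5} are all mutually reachable — one SCC of size 2.
{3} is an SCC by itself.
{0} is an SCC by itself.
{2} is an SCC by itself.
{4} is an SCC by itself.
That gives 5 strongly connected components.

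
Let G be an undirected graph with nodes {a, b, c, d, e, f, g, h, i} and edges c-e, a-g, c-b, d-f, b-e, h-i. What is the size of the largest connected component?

3

Starting from d we can reach d, f. That is one component of size 2.
Starting from a we can reach a, g. That is one component of size 2.
Starting from h we can reach h, i. That is one component of size 2.
Starting from b we can reach b, c, e. That is one component of size 3.
The largest has 3 vertices.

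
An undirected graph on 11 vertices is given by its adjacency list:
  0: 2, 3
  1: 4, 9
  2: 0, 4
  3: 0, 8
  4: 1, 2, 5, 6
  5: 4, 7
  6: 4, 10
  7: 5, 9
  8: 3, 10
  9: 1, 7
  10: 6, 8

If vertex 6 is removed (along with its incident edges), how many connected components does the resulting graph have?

1

With 6 gone, the remaining components are: {0, 1, 2, 3, 4, 5, 7, 8, 9, 10}.
That is 1 component.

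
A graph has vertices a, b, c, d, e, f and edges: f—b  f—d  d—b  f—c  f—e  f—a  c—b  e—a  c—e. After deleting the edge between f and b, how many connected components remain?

f and b are still connected via f-c-b, so the component count stays at 1.

1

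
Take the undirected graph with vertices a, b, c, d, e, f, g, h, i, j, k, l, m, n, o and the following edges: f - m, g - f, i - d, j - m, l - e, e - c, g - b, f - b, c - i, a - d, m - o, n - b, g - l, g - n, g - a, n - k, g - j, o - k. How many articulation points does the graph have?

1

Removing g increases the component count from 2 to 3, so g is a cut vertex.
By contrast removing b leaves 2 components; it is not a cut vertex. No other vertex is a cut vertex either.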